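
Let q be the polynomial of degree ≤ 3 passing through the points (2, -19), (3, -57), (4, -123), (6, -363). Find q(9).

Write q(x) = ax^3 + bx^2 + cx + d. Substituting each data point gives a linear system:
  8a + 4b + 2c + d = -19
  27a + 9b + 3c + d = -57
  64a + 16b + 4c + d = -123
  216a + 36b + 6c + d = -363
Solving the system yields a = -1, b = -5, c = 6, d = -3.
So q(x) = -x^3 - 5x^2 + 6x - 3.
Then q(9) = -1083.

-1083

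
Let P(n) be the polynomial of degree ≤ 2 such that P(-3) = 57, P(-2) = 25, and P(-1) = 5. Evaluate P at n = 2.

Write P(n) = an^2 + bn + c. Substituting each data point gives a linear system:
  9a - 3b + c = 57
  4a - 2b + c = 25
  a - b + c = 5
Solving the system yields a = 6, b = -2, c = -3.
So P(n) = 6n^2 - 2n - 3.
Then P(2) = 17.

17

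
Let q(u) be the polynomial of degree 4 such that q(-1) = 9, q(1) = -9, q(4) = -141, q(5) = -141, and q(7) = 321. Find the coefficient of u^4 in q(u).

1

Write q(u) = au^4 + bu^3 + cu^2 + du + e. Substituting each data point gives a linear system:
  a - b + c - d + e = 9
  a + b + c + d + e = -9
  256a + 64b + 16c + 4d + e = -141
  625a + 125b + 25c + 5d + e = -141
  2401a + 343b + 49c + 7d + e = 321
Solving the system yields a = 1, b = -6, c = 0, d = -3, e = -1.
So q(u) = u^4 - 6u^3 - 3u - 1.
The leading coefficient is 1.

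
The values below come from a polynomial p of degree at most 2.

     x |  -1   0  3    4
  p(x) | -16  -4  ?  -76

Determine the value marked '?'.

The 3 known points determine the degree-2 polynomial uniquely.
Write p(x) = ax^2 + bx + c. Substituting each data point gives a linear system:
  a - b + c = -16
  c = -4
  16a + 4b + c = -76
Solving the system yields a = -6, b = 6, c = -4.
So p(x) = -6x² + 6x - 4.
Then p(3) = -40.

-40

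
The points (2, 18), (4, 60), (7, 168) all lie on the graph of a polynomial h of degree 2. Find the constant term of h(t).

0

Write h(t) = at^2 + bt + c. Substituting each data point gives a linear system:
  4a + 2b + c = 18
  16a + 4b + c = 60
  49a + 7b + c = 168
Solving the system yields a = 3, b = 3, c = 0.
So h(t) = 3t² + 3t.
The constant term is 0.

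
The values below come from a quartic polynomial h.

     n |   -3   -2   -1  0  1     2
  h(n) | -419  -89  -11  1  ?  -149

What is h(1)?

-11

On equispaced nodes a degree-4 polynomial has vanishing fifth forward difference, so
  - h(-3) + 5·h(-2) - 10·h(-1) + 10·h(0) - 5·h(1) + h(2) = 0.
Substituting the known values and solving for h(1):
  -5·h(1) = 55
  h(1) = -11.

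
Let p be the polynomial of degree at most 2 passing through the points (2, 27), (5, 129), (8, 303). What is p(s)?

Write p(s) = as^2 + bs + c. Substituting each data point gives a linear system:
  4a + 2b + c = 27
  25a + 5b + c = 129
  64a + 8b + c = 303
Solving the system yields a = 4, b = 6, c = -1.
So p(s) = 4s² + 6s - 1.
Check: p(2) = 27. ✓

p(s) = 4s^2 + 6s - 1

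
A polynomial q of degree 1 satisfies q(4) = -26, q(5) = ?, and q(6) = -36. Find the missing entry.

On equispaced nodes a degree-1 polynomial has vanishing second forward difference, so
  q(4) - 2·q(5) + q(6) = 0.
Substituting the known values and solving for q(5):
  -2·q(5) = 62
  q(5) = -31.

-31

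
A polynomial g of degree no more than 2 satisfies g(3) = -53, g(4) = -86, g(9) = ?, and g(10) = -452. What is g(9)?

The 3 known points determine the degree-2 polynomial uniquely.
Write g(s) = as^2 + bs + c. Substituting each data point gives a linear system:
  9a + 3b + c = -53
  16a + 4b + c = -86
  100a + 10b + c = -452
Solving the system yields a = -4, b = -5, c = -2.
So g(s) = -4s^2 - 5s - 2.
Then g(9) = -371.

-371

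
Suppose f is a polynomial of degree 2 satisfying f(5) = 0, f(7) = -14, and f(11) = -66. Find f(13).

-104

Using the Lagrange interpolation formula with nodes 5, 7, 11:
  L_0(x) = (x - 7)(x - 11) / 12
  L_1(x) = (x - 5)(x - 11) / -8
  L_2(x) = (x - 5)(x - 7) / 24
Then f(x) = 0·L_0(x) - 14·L_1(x) - 66·L_2(x).
Expanding and collecting terms gives f(x) = -x² + 5x.
Evaluating at x = 13: f(13) = -104.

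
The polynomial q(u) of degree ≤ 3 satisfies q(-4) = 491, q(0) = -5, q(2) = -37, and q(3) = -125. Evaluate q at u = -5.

Using the Lagrange interpolation formula with nodes -4, 0, 2, 3:
  L_0(u) = u(u - 2)(u - 3) / -168
  L_1(u) = (u + 4)(u - 2)(u - 3) / 24
  L_2(u) = (u + 4)u(u - 3) / -12
  L_3(u) = (u + 4)u(u - 2) / 21
Then q(u) = 491·L_0(u) - 5·L_1(u) - 37·L_2(u) - 125·L_3(u).
Expanding and collecting terms gives q(u) = -6u³ + 6u² - 4u - 5.
Evaluating at u = -5: q(-5) = 915.

915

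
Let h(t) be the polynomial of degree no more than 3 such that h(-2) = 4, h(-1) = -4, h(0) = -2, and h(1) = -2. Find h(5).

-262

Using the Lagrange interpolation formula with nodes -2, -1, 0, 1:
  L_0(t) = (t + 1)t(t - 1) / -6
  L_1(t) = (t + 2)t(t - 1) / 2
  L_2(t) = (t + 2)(t + 1)(t - 1) / -2
  L_3(t) = (t + 2)(t + 1)t / 6
Then h(t) = 4·L_0(t) - 4·L_1(t) - 2·L_2(t) - 2·L_3(t).
Expanding and collecting terms gives h(t) = -2t³ - t² + 3t - 2.
Evaluating at t = 5: h(5) = -262.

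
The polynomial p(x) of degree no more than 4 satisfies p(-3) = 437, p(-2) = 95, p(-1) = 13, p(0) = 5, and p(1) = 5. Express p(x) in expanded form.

Write p(x) = ax^4 + bx^3 + cx^2 + dx + e. Substituting each data point gives a linear system:
  81a - 27b + 9c - 3d + e = 437
  16a - 8b + 4c - 2d + e = 95
  a - b + c - d + e = 13
  e = 5
  a + b + c + d + e = 5
Solving the system yields a = 5, b = -1, c = -1, d = -3, e = 5.
So p(x) = 5x⁴ - x³ - x² - 3x + 5.
Check: p(-3) = 437. ✓

p(x) = 5x^4 - x^3 - x^2 - 3x + 5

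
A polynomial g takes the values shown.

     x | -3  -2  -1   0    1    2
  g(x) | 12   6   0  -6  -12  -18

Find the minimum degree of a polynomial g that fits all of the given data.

Forward differences of the values at x = -3, -2, -1, 0, 1, 2:
  g  : 12  6  0  -6  -12  -18
  Δ  : -6  -6  -6  -6  -6
  Δ^2: 0  0  0  0
  Δ^3: 0  0  0
  Δ^4: 0  0
  Δ^5: 0
The first differences are constant (-6) and nonzero, while all higher differences vanish, so the minimal degree is 1.

1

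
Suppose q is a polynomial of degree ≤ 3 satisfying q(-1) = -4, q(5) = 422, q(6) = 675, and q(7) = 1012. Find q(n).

q(n) = 2n^3 + 6n^2 + 5n - 3

Write q(n) = an^3 + bn^2 + cn + d. Substituting each data point gives a linear system:
  -a + b - c + d = -4
  125a + 25b + 5c + d = 422
  216a + 36b + 6c + d = 675
  343a + 49b + 7c + d = 1012
Solving the system yields a = 2, b = 6, c = 5, d = -3.
So q(n) = 2n^3 + 6n^2 + 5n - 3.
Check: q(7) = 1012. ✓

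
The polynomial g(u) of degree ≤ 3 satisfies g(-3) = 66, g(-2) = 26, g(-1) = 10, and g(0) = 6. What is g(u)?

Write g(u) = au^3 + bu^2 + cu + d. Substituting each data point gives a linear system:
  -27a + 9b - 3c + d = 66
  -8a + 4b - 2c + d = 26
  -a + b - c + d = 10
  d = 6
Solving the system yields a = -2, b = 0, c = -2, d = 6.
So g(u) = -2u^3 - 2u + 6.
Check: g(-2) = 26. ✓

g(u) = -2u^3 - 2u + 6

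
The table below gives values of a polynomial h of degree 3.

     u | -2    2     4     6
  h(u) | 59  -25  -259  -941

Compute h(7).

Write h(u) = au^3 + bu^2 + cu + d. Substituting each data point gives a linear system:
  -8a + 4b - 2c + d = 59
  8a + 4b + 2c + d = -25
  64a + 16b + 4c + d = -259
  216a + 36b + 6c + d = -941
Solving the system yields a = -5, b = 4, c = -1, d = 1.
So h(u) = -5u^3 + 4u^2 - u + 1.
Then h(7) = -1525.

-1525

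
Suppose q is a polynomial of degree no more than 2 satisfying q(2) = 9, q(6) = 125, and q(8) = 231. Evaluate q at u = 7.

174

Write q(u) = au^2 + bu + c. Substituting each data point gives a linear system:
  4a + 2b + c = 9
  36a + 6b + c = 125
  64a + 8b + c = 231
Solving the system yields a = 4, b = -3, c = -1.
So q(u) = 4u^2 - 3u - 1.
Then q(7) = 174.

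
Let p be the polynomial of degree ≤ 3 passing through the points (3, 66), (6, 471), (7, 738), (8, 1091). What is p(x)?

Write p(x) = ax^3 + bx^2 + cx + d. Substituting each data point gives a linear system:
  27a + 9b + 3c + d = 66
  216a + 36b + 6c + d = 471
  343a + 49b + 7c + d = 738
  512a + 64b + 8c + d = 1091
Solving the system yields a = 2, b = 1, c = 0, d = 3.
So p(x) = 2x^3 + x^2 + 3.
Check: p(3) = 66. ✓

p(x) = 2x^3 + x^2 + 3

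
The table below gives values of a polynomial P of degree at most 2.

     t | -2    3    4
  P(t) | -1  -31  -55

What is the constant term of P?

Write P(t) = at^2 + bt + c. Substituting each data point gives a linear system:
  4a - 2b + c = -1
  9a + 3b + c = -31
  16a + 4b + c = -55
Solving the system yields a = -3, b = -3, c = 5.
So P(t) = -3t^2 - 3t + 5.
The constant term is 5.

5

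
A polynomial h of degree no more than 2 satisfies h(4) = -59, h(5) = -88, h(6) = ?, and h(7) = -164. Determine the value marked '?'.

-123

On equispaced nodes a degree-2 polynomial has vanishing third forward difference, so
  - h(4) + 3·h(5) - 3·h(6) + h(7) = 0.
Substituting the known values and solving for h(6):
  -3·h(6) = 369
  h(6) = -123.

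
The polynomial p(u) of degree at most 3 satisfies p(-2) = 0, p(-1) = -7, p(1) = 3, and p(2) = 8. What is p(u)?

p(u) = -u^3 + 2u^2 + 6u - 4

Write p(u) = au^3 + bu^2 + cu + d. Substituting each data point gives a linear system:
  -8a + 4b - 2c + d = 0
  -a + b - c + d = -7
  a + b + c + d = 3
  8a + 4b + 2c + d = 8
Solving the system yields a = -1, b = 2, c = 6, d = -4.
So p(u) = -u³ + 2u² + 6u - 4.
Check: p(2) = 8. ✓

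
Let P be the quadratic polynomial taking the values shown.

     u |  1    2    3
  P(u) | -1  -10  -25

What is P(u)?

P(u) = -3u^2 + 2

Using the Lagrange interpolation formula with nodes 1, 2, 3:
  L_0(u) = (u - 2)(u - 3) / 2
  L_1(u) = (u - 1)(u - 3) / -1
  L_2(u) = (u - 1)(u - 2) / 2
Then P(u) = -1·L_0(u) - 10·L_1(u) - 25·L_2(u).
Expanding and collecting terms gives P(u) = -3u^2 + 2.
Check: P(1) = -1. ✓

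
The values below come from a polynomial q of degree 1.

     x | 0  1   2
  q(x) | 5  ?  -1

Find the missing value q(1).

The 2 known points determine the degree-1 polynomial uniquely.
Write q(x) = ax + b. Substituting each data point gives a linear system:
  b = 5
  2a + b = -1
Solving the system yields a = -3, b = 5.
So q(x) = -3x + 5.
Then q(1) = 2.

2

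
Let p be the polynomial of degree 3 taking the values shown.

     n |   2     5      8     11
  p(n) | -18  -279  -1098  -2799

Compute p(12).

-3618

Write p(n) = an^3 + bn^2 + cn + d. Substituting each data point gives a linear system:
  8a + 4b + 2c + d = -18
  125a + 25b + 5c + d = -279
  512a + 64b + 8c + d = -1098
  1331a + 121b + 11c + d = -2799
Solving the system yields a = -2, b = -1, c = -2, d = 6.
So p(n) = -2n³ - n² - 2n + 6.
Then p(12) = -3618.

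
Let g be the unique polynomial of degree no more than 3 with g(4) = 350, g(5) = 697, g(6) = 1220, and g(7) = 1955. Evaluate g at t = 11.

7735

Using the Lagrange interpolation formula with nodes 4, 5, 6, 7:
  L_0(t) = (t - 5)(t - 6)(t - 7) / -6
  L_1(t) = (t - 4)(t - 6)(t - 7) / 2
  L_2(t) = (t - 4)(t - 5)(t - 7) / -2
  L_3(t) = (t - 4)(t - 5)(t - 6) / 6
Then g(t) = 350·L_0(t) + 697·L_1(t) + 1220·L_2(t) + 1955·L_3(t).
Expanding and collecting terms gives g(t) = 6t³ - 2t² - t + 2.
Evaluating at t = 11: g(11) = 7735.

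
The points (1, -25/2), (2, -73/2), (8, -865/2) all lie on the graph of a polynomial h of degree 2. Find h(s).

Write h(s) = as^2 + bs + c. Substituting each data point gives a linear system:
  a + b + c = -25/2
  4a + 2b + c = -73/2
  64a + 8b + c = -865/2
Solving the system yields a = -6, b = -6, c = -1/2.
So h(s) = -6s^2 - 6s - 1/2.
Check: h(8) = -865/2. ✓

h(s) = -6s^2 - 6s - 1/2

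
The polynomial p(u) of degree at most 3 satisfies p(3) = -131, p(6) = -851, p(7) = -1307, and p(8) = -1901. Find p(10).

-3575

Write p(u) = au^3 + bu^2 + cu + d. Substituting each data point gives a linear system:
  27a + 9b + 3c + d = -131
  216a + 36b + 6c + d = -851
  343a + 49b + 7c + d = -1307
  512a + 64b + 8c + d = -1901
Solving the system yields a = -3, b = -6, c = 3, d = -5.
So p(u) = -3u^3 - 6u^2 + 3u - 5.
Then p(10) = -3575.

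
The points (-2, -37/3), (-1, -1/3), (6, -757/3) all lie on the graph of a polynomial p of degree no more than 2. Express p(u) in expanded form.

Write p(u) = au^2 + bu + c. Substituting each data point gives a linear system:
  4a - 2b + c = -37/3
  a - b + c = -1/3
  36a + 6b + c = -757/3
Solving the system yields a = -6, b = -6, c = -1/3.
So p(u) = -6u^2 - 6u - 1/3.
Check: p(-1) = -1/3. ✓

p(u) = -6u^2 - 6u - 1/3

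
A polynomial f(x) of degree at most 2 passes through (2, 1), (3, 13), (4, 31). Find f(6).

85

Write f(x) = ax^2 + bx + c. Substituting each data point gives a linear system:
  4a + 2b + c = 1
  9a + 3b + c = 13
  16a + 4b + c = 31
Solving the system yields a = 3, b = -3, c = -5.
So f(x) = 3x^2 - 3x - 5.
Then f(6) = 85.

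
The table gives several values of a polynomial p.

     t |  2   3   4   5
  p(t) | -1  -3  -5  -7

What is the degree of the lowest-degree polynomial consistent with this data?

1

Forward differences of the values at t = 2, 3, 4, 5:
  p  : -1  -3  -5  -7
  Δ  : -2  -2  -2
  Δ^2: 0  0
  Δ^3: 0
The first differences are constant (-2) and nonzero, while all higher differences vanish, so the minimal degree is 1.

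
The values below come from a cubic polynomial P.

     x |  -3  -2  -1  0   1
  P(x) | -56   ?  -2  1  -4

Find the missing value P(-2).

On equispaced nodes a degree-3 polynomial has vanishing fourth forward difference, so
  P(-3) - 4·P(-2) + 6·P(-1) - 4·P(0) + P(1) = 0.
Substituting the known values and solving for P(-2):
  -4·P(-2) = 76
  P(-2) = -19.

-19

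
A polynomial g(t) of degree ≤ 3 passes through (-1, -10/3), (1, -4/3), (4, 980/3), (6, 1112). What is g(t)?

Using the Lagrange interpolation formula with nodes -1, 1, 4, 6:
  L_0(t) = (t - 1)(t - 4)(t - 6) / -70
  L_1(t) = (t + 1)(t - 4)(t - 6) / 30
  L_2(t) = (t + 1)(t - 1)(t - 6) / -30
  L_3(t) = (t + 1)(t - 1)(t - 4) / 70
Then g(t) = -10/3·L_0(t) - 4/3·L_1(t) + 980/3·L_2(t) + 1112·L_3(t).
Expanding and collecting terms gives g(t) = 5t³ + (5/3)t² - 4t - 4.
Check: g(1) = -4/3. ✓

g(t) = 5t^3 + (5/3)t^2 - 4t - 4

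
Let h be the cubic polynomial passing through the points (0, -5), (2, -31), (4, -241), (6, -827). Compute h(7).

-1321

Using the Lagrange interpolation formula with nodes 0, 2, 4, 6:
  L_0(x) = (x - 2)(x - 4)(x - 6) / -48
  L_1(x) = x(x - 4)(x - 6) / 16
  L_2(x) = x(x - 2)(x - 6) / -16
  L_3(x) = x(x - 2)(x - 4) / 48
Then h(x) = -5·L_0(x) - 31·L_1(x) - 241·L_2(x) - 827·L_3(x).
Expanding and collecting terms gives h(x) = -4x³ + x² + x - 5.
Evaluating at x = 7: h(7) = -1321.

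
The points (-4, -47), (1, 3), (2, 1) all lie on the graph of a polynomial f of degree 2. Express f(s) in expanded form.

Using the Lagrange interpolation formula with nodes -4, 1, 2:
  L_0(s) = (s - 1)(s - 2) / 30
  L_1(s) = (s + 4)(s - 2) / -5
  L_2(s) = (s + 4)(s - 1) / 6
Then f(s) = -47·L_0(s) + 3·L_1(s) + 1·L_2(s).
Expanding and collecting terms gives f(s) = -2s^2 + 4s + 1.
Check: f(-4) = -47. ✓

f(s) = -2s^2 + 4s + 1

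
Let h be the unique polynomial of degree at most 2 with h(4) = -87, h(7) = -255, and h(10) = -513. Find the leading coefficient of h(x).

-5

Write h(x) = ax^2 + bx + c. Substituting each data point gives a linear system:
  16a + 4b + c = -87
  49a + 7b + c = -255
  100a + 10b + c = -513
Solving the system yields a = -5, b = -1, c = -3.
So h(x) = -5x^2 - x - 3.
The leading coefficient is -5.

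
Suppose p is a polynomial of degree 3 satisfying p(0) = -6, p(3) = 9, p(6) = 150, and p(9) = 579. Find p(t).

Write p(t) = at^3 + bt^2 + ct + d. Substituting each data point gives a linear system:
  d = -6
  27a + 9b + 3c + d = 9
  216a + 36b + 6c + d = 150
  729a + 81b + 9c + d = 579
Solving the system yields a = 1, b = -2, c = 2, d = -6.
So p(t) = t³ - 2t² + 2t - 6.
Check: p(3) = 9. ✓

p(t) = t^3 - 2t^2 + 2t - 6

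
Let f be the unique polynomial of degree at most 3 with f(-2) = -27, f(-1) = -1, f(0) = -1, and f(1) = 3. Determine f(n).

f(n) = 5n^3 + 2n^2 - 3n - 1

Using the Lagrange interpolation formula with nodes -2, -1, 0, 1:
  L_0(n) = (n + 1)n(n - 1) / -6
  L_1(n) = (n + 2)n(n - 1) / 2
  L_2(n) = (n + 2)(n + 1)(n - 1) / -2
  L_3(n) = (n + 2)(n + 1)n / 6
Then f(n) = -27·L_0(n) - 1·L_1(n) - 1·L_2(n) + 3·L_3(n).
Expanding and collecting terms gives f(n) = 5n^3 + 2n^2 - 3n - 1.
Check: f(-2) = -27. ✓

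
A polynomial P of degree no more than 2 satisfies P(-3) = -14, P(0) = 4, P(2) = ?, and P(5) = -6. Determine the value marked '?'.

6

The 3 known points determine the degree-2 polynomial uniquely.
Write P(s) = as^2 + bs + c. Substituting each data point gives a linear system:
  9a - 3b + c = -14
  c = 4
  25a + 5b + c = -6
Solving the system yields a = -1, b = 3, c = 4.
So P(s) = -s² + 3s + 4.
Then P(2) = 6.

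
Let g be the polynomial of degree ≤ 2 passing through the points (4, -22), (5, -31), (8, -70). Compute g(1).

-7

Write g(x) = ax^2 + bx + c. Substituting each data point gives a linear system:
  16a + 4b + c = -22
  25a + 5b + c = -31
  64a + 8b + c = -70
Solving the system yields a = -1, b = 0, c = -6.
So g(x) = -x^2 - 6.
Then g(1) = -7.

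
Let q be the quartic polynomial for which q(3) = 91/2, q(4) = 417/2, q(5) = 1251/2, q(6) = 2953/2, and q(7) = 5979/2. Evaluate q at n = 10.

29001/2

Forward differences of the values at n = 3, 4, 5, 6, 7:
  q  : 91/2  417/2  1251/2  2953/2  5979/2
  Δ  : 163  417  851  1513
  Δ^2: 254  434  662
  Δ^3: 180  228
  Δ^4: 48
The fourth differences are constant, confirming degree 4.
Interpolating (Newton forward form) and evaluating at n = 10 gives q(10) = 29001/2.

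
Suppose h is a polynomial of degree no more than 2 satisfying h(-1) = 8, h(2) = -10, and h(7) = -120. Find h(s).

Write h(s) = as^2 + bs + c. Substituting each data point gives a linear system:
  a - b + c = 8
  4a + 2b + c = -10
  49a + 7b + c = -120
Solving the system yields a = -2, b = -4, c = 6.
So h(s) = -2s² - 4s + 6.
Check: h(2) = -10. ✓

h(s) = -2s^2 - 4s + 6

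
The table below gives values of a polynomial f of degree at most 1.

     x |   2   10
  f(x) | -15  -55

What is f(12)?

Using the Lagrange interpolation formula with nodes 2, 10:
  L_0(x) = (x - 10) / -8
  L_1(x) = (x - 2) / 8
Then f(x) = -15·L_0(x) - 55·L_1(x).
Expanding and collecting terms gives f(x) = -5x - 5.
Evaluating at x = 12: f(12) = -65.

-65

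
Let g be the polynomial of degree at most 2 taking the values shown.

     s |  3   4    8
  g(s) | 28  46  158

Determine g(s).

Using the Lagrange interpolation formula with nodes 3, 4, 8:
  L_0(s) = (s - 4)(s - 8) / 5
  L_1(s) = (s - 3)(s - 8) / -4
  L_2(s) = (s - 3)(s - 4) / 20
Then g(s) = 28·L_0(s) + 46·L_1(s) + 158·L_2(s).
Expanding and collecting terms gives g(s) = 2s² + 4s - 2.
Check: g(8) = 158. ✓

g(s) = 2s^2 + 4s - 2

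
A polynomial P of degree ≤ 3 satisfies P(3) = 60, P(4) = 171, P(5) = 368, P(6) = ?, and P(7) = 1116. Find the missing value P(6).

On equispaced nodes a degree-3 polynomial has vanishing fourth forward difference, so
  P(3) - 4·P(4) + 6·P(5) - 4·P(6) + P(7) = 0.
Substituting the known values and solving for P(6):
  -4·P(6) = -2700
  P(6) = 675.

675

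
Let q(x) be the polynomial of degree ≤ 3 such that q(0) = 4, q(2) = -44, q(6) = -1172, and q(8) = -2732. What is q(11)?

-6992

Write q(x) = ax^3 + bx^2 + cx + d. Substituting each data point gives a linear system:
  d = 4
  8a + 4b + 2c + d = -44
  216a + 36b + 6c + d = -1172
  512a + 64b + 8c + d = -2732
Solving the system yields a = -5, b = -3, c = 2, d = 4.
So q(x) = -5x^3 - 3x^2 + 2x + 4.
Then q(11) = -6992.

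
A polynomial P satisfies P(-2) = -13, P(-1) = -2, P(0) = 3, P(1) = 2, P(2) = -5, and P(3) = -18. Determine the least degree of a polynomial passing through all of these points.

Forward differences of the values at x = -2, -1, 0, 1, 2, 3:
  P  : -13  -2  3  2  -5  -18
  Δ  : 11  5  -1  -7  -13
  Δ^2: -6  -6  -6  -6
  Δ^3: 0  0  0
  Δ^4: 0  0
  Δ^5: 0
The second differences are constant (-6) and nonzero, while all higher differences vanish, so the minimal degree is 2.

2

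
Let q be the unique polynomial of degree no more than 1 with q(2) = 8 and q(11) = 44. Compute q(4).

16

Using the Lagrange interpolation formula with nodes 2, 11:
  L_0(n) = (n - 11) / -9
  L_1(n) = (n - 2) / 9
Then q(n) = 8·L_0(n) + 44·L_1(n).
Expanding and collecting terms gives q(n) = 4n.
Evaluating at n = 4: q(4) = 16.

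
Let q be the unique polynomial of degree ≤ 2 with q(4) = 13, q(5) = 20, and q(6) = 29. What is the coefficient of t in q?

-2

Write q(t) = at^2 + bt + c. Substituting each data point gives a linear system:
  16a + 4b + c = 13
  25a + 5b + c = 20
  36a + 6b + c = 29
Solving the system yields a = 1, b = -2, c = 5.
So q(t) = t² - 2t + 5.
The coefficient of t is -2.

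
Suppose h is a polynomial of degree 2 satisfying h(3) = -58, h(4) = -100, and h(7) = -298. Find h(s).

h(s) = -6s^2 - 4

Write h(s) = as^2 + bs + c. Substituting each data point gives a linear system:
  9a + 3b + c = -58
  16a + 4b + c = -100
  49a + 7b + c = -298
Solving the system yields a = -6, b = 0, c = -4.
So h(s) = -6s^2 - 4.
Check: h(4) = -100. ✓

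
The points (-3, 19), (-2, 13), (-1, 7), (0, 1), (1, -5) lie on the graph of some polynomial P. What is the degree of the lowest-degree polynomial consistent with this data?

1

Forward differences of the values at u = -3, -2, -1, 0, 1:
  P  : 19  13  7  1  -5
  Δ  : -6  -6  -6  -6
  Δ^2: 0  0  0
  Δ^3: 0  0
  Δ^4: 0
The first differences are constant (-6) and nonzero, while all higher differences vanish, so the minimal degree is 1.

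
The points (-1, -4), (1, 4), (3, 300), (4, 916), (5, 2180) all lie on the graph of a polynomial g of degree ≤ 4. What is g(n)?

Using the Lagrange interpolation formula with nodes -1, 1, 3, 4, 5:
  L_0(n) = (n - 1)(n - 3)(n - 4)(n - 5) / 240
  L_1(n) = (n + 1)(n - 3)(n - 4)(n - 5) / -48
  L_2(n) = (n + 1)(n - 1)(n - 4)(n - 5) / 16
  L_3(n) = (n + 1)(n - 1)(n - 3)(n - 5) / -15
  L_4(n) = (n + 1)(n - 1)(n - 3)(n - 4) / 48
Then g(n) = -4·L_0(n) + 4·L_1(n) + 300·L_2(n) + 916·L_3(n) + 2180·L_4(n).
Expanding and collecting terms gives g(n) = 3n^4 + 3n^3 - 3n^2 + n.
Check: g(4) = 916. ✓

g(n) = 3n^4 + 3n^3 - 3n^2 + n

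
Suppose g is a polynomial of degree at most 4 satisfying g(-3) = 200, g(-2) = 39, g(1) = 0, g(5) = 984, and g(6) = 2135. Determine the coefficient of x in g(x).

Write g(x) = ax^4 + bx^3 + cx^2 + dx + e. Substituting each data point gives a linear system:
  81a - 27b + 9c - 3d + e = 200
  16a - 8b + 4c - 2d + e = 39
  a + b + c + d + e = 0
  625a + 125b + 25c + 5d + e = 984
  1296a + 216b + 36c + 6d + e = 2135
Solving the system yields a = 2, b = -2, c = -1, d = 2, e = -1.
So g(x) = 2x^4 - 2x^3 - x^2 + 2x - 1.
The coefficient of x is 2.

2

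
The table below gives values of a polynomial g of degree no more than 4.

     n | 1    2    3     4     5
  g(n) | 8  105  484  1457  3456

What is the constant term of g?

Write g(n) = an^4 + bn^3 + cn^2 + dn + e. Substituting each data point gives a linear system:
  a + b + c + d + e = 8
  16a + 8b + 4c + 2d + e = 105
  81a + 27b + 9c + 3d + e = 484
  256a + 64b + 16c + 4d + e = 1457
  625a + 125b + 25c + 5d + e = 3456
Solving the system yields a = 5, b = 2, c = 4, d = -4, e = 1.
So g(n) = 5n^4 + 2n^3 + 4n^2 - 4n + 1.
The constant term is 1.

1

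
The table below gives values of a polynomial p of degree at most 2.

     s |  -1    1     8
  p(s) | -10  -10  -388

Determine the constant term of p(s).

Write p(s) = as^2 + bs + c. Substituting each data point gives a linear system:
  a - b + c = -10
  a + b + c = -10
  64a + 8b + c = -388
Solving the system yields a = -6, b = 0, c = -4.
So p(s) = -6s^2 - 4.
The constant term is -4.

-4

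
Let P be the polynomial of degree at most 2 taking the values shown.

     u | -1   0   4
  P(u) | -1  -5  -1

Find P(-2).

Write P(u) = au^2 + bu + c. Substituting each data point gives a linear system:
  a - b + c = -1
  c = -5
  16a + 4b + c = -1
Solving the system yields a = 1, b = -3, c = -5.
So P(u) = u^2 - 3u - 5.
Then P(-2) = 5.

5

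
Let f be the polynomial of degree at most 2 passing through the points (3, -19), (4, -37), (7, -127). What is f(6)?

Using the Lagrange interpolation formula with nodes 3, 4, 7:
  L_0(n) = (n - 4)(n - 7) / 4
  L_1(n) = (n - 3)(n - 7) / -3
  L_2(n) = (n - 3)(n - 4) / 12
Then f(n) = -19·L_0(n) - 37·L_1(n) - 127·L_2(n).
Expanding and collecting terms gives f(n) = -3n² + 3n - 1.
Evaluating at n = 6: f(6) = -91.

-91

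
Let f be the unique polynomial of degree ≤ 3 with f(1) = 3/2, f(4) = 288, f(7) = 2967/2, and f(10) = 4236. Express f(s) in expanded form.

Using the Lagrange interpolation formula with nodes 1, 4, 7, 10:
  L_0(s) = (s - 4)(s - 7)(s - 10) / -162
  L_1(s) = (s - 1)(s - 7)(s - 10) / 54
  L_2(s) = (s - 1)(s - 4)(s - 10) / -54
  L_3(s) = (s - 1)(s - 4)(s - 7) / 162
Then f(s) = 3/2·L_0(s) + 288·L_1(s) + 2967/2·L_2(s) + 4236·L_3(s).
Expanding and collecting terms gives f(s) = 4s³ + (5/2)s² - s - 4.
Check: f(1) = 3/2. ✓

f(s) = 4s^3 + (5/2)s^2 - s - 4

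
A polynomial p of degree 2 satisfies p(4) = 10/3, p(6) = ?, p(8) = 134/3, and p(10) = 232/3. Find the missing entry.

On equispaced nodes a degree-2 polynomial has vanishing third forward difference, so
  - p(4) + 3·p(6) - 3·p(8) + p(10) = 0.
Substituting the known values and solving for p(6):
  3·p(6) = 60
  p(6) = 20.

20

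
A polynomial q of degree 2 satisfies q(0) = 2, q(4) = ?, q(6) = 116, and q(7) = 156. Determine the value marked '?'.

The 3 known points determine the degree-2 polynomial uniquely.
Write q(s) = as^2 + bs + c. Substituting each data point gives a linear system:
  c = 2
  36a + 6b + c = 116
  49a + 7b + c = 156
Solving the system yields a = 3, b = 1, c = 2.
So q(s) = 3s^2 + s + 2.
Then q(4) = 54.

54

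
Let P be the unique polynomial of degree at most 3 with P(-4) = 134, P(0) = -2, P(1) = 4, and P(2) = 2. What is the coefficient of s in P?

Write P(s) = as^3 + bs^2 + cs + d. Substituting each data point gives a linear system:
  -64a + 16b - 4c + d = 134
  d = -2
  a + b + c + d = 4
  8a + 4b + 2c + d = 2
Solving the system yields a = -2, b = 2, c = 6, d = -2.
So P(s) = -2s³ + 2s² + 6s - 2.
The coefficient of s is 6.

6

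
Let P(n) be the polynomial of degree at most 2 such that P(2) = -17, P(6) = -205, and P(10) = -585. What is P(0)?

Using the Lagrange interpolation formula with nodes 2, 6, 10:
  L_0(n) = (n - 6)(n - 10) / 32
  L_1(n) = (n - 2)(n - 10) / -16
  L_2(n) = (n - 2)(n - 6) / 32
Then P(n) = -17·L_0(n) - 205·L_1(n) - 585·L_2(n).
Expanding and collecting terms gives P(n) = -6n^2 + n + 5.
Evaluating at n = 0: P(0) = 5.

5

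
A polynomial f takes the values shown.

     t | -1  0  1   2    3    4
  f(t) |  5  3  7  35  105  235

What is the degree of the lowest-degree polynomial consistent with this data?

3

Forward differences of the values at t = -1, 0, 1, 2, 3, 4:
  f  : 5  3  7  35  105  235
  Δ  : -2  4  28  70  130
  Δ^2: 6  24  42  60
  Δ^3: 18  18  18
  Δ^4: 0  0
  Δ^5: 0
The third differences are constant (18) and nonzero, while all higher differences vanish, so the minimal degree is 3.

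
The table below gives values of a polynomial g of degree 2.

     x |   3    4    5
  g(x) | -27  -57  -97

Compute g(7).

-207

Using the Lagrange interpolation formula with nodes 3, 4, 5:
  L_0(x) = (x - 4)(x - 5) / 2
  L_1(x) = (x - 3)(x - 5) / -1
  L_2(x) = (x - 3)(x - 4) / 2
Then g(x) = -27·L_0(x) - 57·L_1(x) - 97·L_2(x).
Expanding and collecting terms gives g(x) = -5x^2 + 5x + 3.
Evaluating at x = 7: g(7) = -207.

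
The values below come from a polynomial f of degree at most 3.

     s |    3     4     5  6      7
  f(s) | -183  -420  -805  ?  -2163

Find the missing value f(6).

On equispaced nodes a degree-3 polynomial has vanishing fourth forward difference, so
  f(3) - 4·f(4) + 6·f(5) - 4·f(6) + f(7) = 0.
Substituting the known values and solving for f(6):
  -4·f(6) = 5496
  f(6) = -1374.

-1374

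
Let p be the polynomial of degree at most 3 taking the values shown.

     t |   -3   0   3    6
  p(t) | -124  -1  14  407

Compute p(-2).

-41

Forward differences of the values at t = -3, 0, 3, 6:
  p  : -124  -1  14  407
  Δ  : 123  15  393
  Δ^2: -108  378
  Δ^3: 486
The third differences are constant, confirming degree 3.
Interpolating (Newton forward form) and evaluating at t = -2 gives p(-2) = -41.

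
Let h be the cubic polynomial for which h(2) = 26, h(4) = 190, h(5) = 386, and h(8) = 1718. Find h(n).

Write h(n) = an^3 + bn^2 + cn + d. Substituting each data point gives a linear system:
  8a + 4b + 2c + d = 26
  64a + 16b + 4c + d = 190
  125a + 25b + 5c + d = 386
  512a + 64b + 8c + d = 1718
Solving the system yields a = 4, b = -6, c = 6, d = 6.
So h(n) = 4n³ - 6n² + 6n + 6.
Check: h(8) = 1718. ✓

h(n) = 4n^3 - 6n^2 + 6n + 6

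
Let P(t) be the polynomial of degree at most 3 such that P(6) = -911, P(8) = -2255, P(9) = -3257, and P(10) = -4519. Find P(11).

-6071

Using the Lagrange interpolation formula with nodes 6, 8, 9, 10:
  L_0(t) = (t - 8)(t - 9)(t - 10) / -24
  L_1(t) = (t - 6)(t - 9)(t - 10) / 4
  L_2(t) = (t - 6)(t - 8)(t - 10) / -3
  L_3(t) = (t - 6)(t - 8)(t - 9) / 8
Then P(t) = -911·L_0(t) - 2255·L_1(t) - 3257·L_2(t) - 4519·L_3(t).
Expanding and collecting terms gives P(t) = -5t^3 + 5t^2 - 2t + 1.
Evaluating at t = 11: P(11) = -6071.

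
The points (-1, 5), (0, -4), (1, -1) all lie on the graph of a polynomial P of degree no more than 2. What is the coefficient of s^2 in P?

Write P(s) = as^2 + bs + c. Substituting each data point gives a linear system:
  a - b + c = 5
  c = -4
  a + b + c = -1
Solving the system yields a = 6, b = -3, c = -4.
So P(s) = 6s^2 - 3s - 4.
The leading coefficient is 6.

6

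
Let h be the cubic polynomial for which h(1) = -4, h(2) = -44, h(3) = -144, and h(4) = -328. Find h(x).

Write h(x) = ax^3 + bx^2 + cx + d. Substituting each data point gives a linear system:
  a + b + c + d = -4
  8a + 4b + 2c + d = -44
  27a + 9b + 3c + d = -144
  64a + 16b + 4c + d = -328
Solving the system yields a = -4, b = -6, c = 6, d = 0.
So h(x) = -4x^3 - 6x^2 + 6x.
Check: h(1) = -4. ✓

h(x) = -4x^3 - 6x^2 + 6x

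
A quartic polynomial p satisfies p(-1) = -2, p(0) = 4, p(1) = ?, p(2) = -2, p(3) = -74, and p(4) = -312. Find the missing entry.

On equispaced nodes a degree-4 polynomial has vanishing fifth forward difference, so
  - p(-1) + 5·p(0) - 10·p(1) + 10·p(2) - 5·p(3) + p(4) = 0.
Substituting the known values and solving for p(1):
  -10·p(1) = -60
  p(1) = 6.

6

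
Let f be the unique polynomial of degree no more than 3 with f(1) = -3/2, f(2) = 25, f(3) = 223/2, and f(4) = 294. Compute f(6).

Forward differences of the values at u = 1, 2, 3, 4:
  f  : -3/2  25  223/2  294
  Δ  : 53/2  173/2  365/2
  Δ^2: 60  96
  Δ^3: 36
The third differences are constant, confirming degree 3.
Interpolating (Newton forward form) and evaluating at u = 6 gives f(6) = 1091.

1091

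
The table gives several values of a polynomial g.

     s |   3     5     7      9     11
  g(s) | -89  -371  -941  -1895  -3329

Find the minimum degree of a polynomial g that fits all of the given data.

Forward differences of the values at s = 3, 5, 7, 9, 11:
  g  : -89  -371  -941  -1895  -3329
  Δ  : -282  -570  -954  -1434
  Δ^2: -288  -384  -480
  Δ^3: -96  -96
  Δ^4: 0
The third differences are constant (-96) and nonzero, while all higher differences vanish, so the minimal degree is 3.

3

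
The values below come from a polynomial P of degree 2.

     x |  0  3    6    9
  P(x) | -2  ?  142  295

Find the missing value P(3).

43

The 3 known points determine the degree-2 polynomial uniquely.
Write P(x) = ax^2 + bx + c. Substituting each data point gives a linear system:
  c = -2
  36a + 6b + c = 142
  81a + 9b + c = 295
Solving the system yields a = 3, b = 6, c = -2.
So P(x) = 3x^2 + 6x - 2.
Then P(3) = 43.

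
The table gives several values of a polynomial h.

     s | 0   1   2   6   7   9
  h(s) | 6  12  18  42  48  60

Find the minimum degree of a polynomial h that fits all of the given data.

1

Divided differences on the nodes 0, 1, 2, 6, 7, 9:
  order 0: 6  12  18  42  48  60
  order 1: 6  6  6  6  6
  order 2: 0  0  0  0
  order 3: 0  0  0
  order 4: 0  0
  order 5: 0
The order-1 divided differences are all 6 (nonzero) and every higher order vanishes, so the data lies on a polynomial of degree exactly 1.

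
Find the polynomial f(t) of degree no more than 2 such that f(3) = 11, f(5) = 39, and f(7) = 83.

Write f(t) = at^2 + bt + c. Substituting each data point gives a linear system:
  9a + 3b + c = 11
  25a + 5b + c = 39
  49a + 7b + c = 83
Solving the system yields a = 2, b = -2, c = -1.
So f(t) = 2t^2 - 2t - 1.
Check: f(5) = 39. ✓

f(t) = 2t^2 - 2t - 1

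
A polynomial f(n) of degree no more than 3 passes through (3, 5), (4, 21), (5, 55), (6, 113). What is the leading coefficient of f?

1

Write f(n) = an^3 + bn^2 + cn + d. Substituting each data point gives a linear system:
  27a + 9b + 3c + d = 5
  64a + 16b + 4c + d = 21
  125a + 25b + 5c + d = 55
  216a + 36b + 6c + d = 113
Solving the system yields a = 1, b = -3, c = 0, d = 5.
So f(n) = n^3 - 3n^2 + 5.
The leading coefficient is 1.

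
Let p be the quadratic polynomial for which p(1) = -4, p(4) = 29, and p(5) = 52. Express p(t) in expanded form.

p(t) = 3t^2 - 4t - 3

Using the Lagrange interpolation formula with nodes 1, 4, 5:
  L_0(t) = (t - 4)(t - 5) / 12
  L_1(t) = (t - 1)(t - 5) / -3
  L_2(t) = (t - 1)(t - 4) / 4
Then p(t) = -4·L_0(t) + 29·L_1(t) + 52·L_2(t).
Expanding and collecting terms gives p(t) = 3t^2 - 4t - 3.
Check: p(5) = 52. ✓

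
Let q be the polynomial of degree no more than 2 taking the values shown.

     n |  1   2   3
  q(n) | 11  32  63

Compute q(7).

Write q(n) = an^2 + bn + c. Substituting each data point gives a linear system:
  a + b + c = 11
  4a + 2b + c = 32
  9a + 3b + c = 63
Solving the system yields a = 5, b = 6, c = 0.
So q(n) = 5n² + 6n.
Then q(7) = 287.

287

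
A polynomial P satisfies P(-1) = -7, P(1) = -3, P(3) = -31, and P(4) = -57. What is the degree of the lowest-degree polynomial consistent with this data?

2

Divided differences on the nodes -1, 1, 3, 4:
  order 0: -7  -3  -31  -57
  order 1: 2  -14  -26
  order 2: -4  -4
  order 3: 0
The order-2 divided differences are all -4 (nonzero) and every higher order vanishes, so the data lies on a polynomial of degree exactly 2.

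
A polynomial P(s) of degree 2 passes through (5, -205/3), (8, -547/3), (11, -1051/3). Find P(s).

Write P(s) = as^2 + bs + c. Substituting each data point gives a linear system:
  25a + 5b + c = -205/3
  64a + 8b + c = -547/3
  121a + 11b + c = -1051/3
Solving the system yields a = -3, b = 1, c = 5/3.
So P(s) = -3s² + s + 5/3.
Check: P(5) = -205/3. ✓

P(s) = -3s^2 + s + 5/3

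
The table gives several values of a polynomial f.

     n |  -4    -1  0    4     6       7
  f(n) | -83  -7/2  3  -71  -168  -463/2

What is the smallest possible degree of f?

Divided differences on the nodes -4, -1, 0, 4, 6, 7:
  order 0: -83  -7/2  3  -71  -168  -463/2
  order 1: 53/2  13/2  -37/2  -97/2  -127/2
  order 2: -5  -5  -5  -5
  order 3: 0  0  0
  order 4: 0  0
  order 5: 0
The order-2 divided differences are all -5 (nonzero) and every higher order vanishes, so the data lies on a polynomial of degree exactly 2.

2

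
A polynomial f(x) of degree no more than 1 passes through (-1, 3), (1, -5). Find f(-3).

11

Using the Lagrange interpolation formula with nodes -1, 1:
  L_0(x) = (x - 1) / -2
  L_1(x) = (x + 1) / 2
Then f(x) = 3·L_0(x) - 5·L_1(x).
Expanding and collecting terms gives f(x) = -4x - 1.
Evaluating at x = -3: f(-3) = 11.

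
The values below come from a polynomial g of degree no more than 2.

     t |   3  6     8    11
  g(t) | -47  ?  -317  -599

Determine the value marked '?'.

The 3 known points determine the degree-2 polynomial uniquely.
Write g(t) = at^2 + bt + c. Substituting each data point gives a linear system:
  9a + 3b + c = -47
  64a + 8b + c = -317
  121a + 11b + c = -599
Solving the system yields a = -5, b = 1, c = -5.
So g(t) = -5t² + t - 5.
Then g(6) = -179.

-179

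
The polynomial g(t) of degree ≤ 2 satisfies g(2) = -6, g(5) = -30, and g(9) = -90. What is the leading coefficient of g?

-1

Write g(t) = at^2 + bt + c. Substituting each data point gives a linear system:
  4a + 2b + c = -6
  25a + 5b + c = -30
  81a + 9b + c = -90
Solving the system yields a = -1, b = -1, c = 0.
So g(t) = -t^2 - t.
The leading coefficient is -1.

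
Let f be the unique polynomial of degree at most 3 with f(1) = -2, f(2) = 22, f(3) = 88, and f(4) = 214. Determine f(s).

Using the Lagrange interpolation formula with nodes 1, 2, 3, 4:
  L_0(s) = (s - 2)(s - 3)(s - 4) / -6
  L_1(s) = (s - 1)(s - 3)(s - 4) / 2
  L_2(s) = (s - 1)(s - 2)(s - 4) / -2
  L_3(s) = (s - 1)(s - 2)(s - 3) / 6
Then f(s) = -2·L_0(s) + 22·L_1(s) + 88·L_2(s) + 214·L_3(s).
Expanding and collecting terms gives f(s) = 3s^3 + 3s^2 - 6s - 2.
Check: f(4) = 214. ✓

f(s) = 3s^3 + 3s^2 - 6s - 2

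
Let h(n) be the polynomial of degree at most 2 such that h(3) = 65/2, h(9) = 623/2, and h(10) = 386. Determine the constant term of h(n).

1

Write h(n) = an^2 + bn + c. Substituting each data point gives a linear system:
  9a + 3b + c = 65/2
  81a + 9b + c = 623/2
  100a + 10b + c = 386
Solving the system yields a = 4, b = -3/2, c = 1.
So h(n) = 4n^2 - (3/2)n + 1.
The constant term is 1.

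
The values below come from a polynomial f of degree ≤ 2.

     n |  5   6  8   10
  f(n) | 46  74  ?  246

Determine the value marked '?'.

The 3 known points determine the degree-2 polynomial uniquely.
Write f(n) = an^2 + bn + c. Substituting each data point gives a linear system:
  25a + 5b + c = 46
  36a + 6b + c = 74
  100a + 10b + c = 246
Solving the system yields a = 3, b = -5, c = -4.
So f(n) = 3n^2 - 5n - 4.
Then f(8) = 148.

148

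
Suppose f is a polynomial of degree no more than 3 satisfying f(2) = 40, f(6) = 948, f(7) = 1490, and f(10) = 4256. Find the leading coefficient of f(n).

4

Write f(n) = an^3 + bn^2 + cn + d. Substituting each data point gives a linear system:
  8a + 4b + 2c + d = 40
  216a + 36b + 6c + d = 948
  343a + 49b + 7c + d = 1490
  1000a + 100b + 10c + d = 4256
Solving the system yields a = 4, b = 3, c = -5, d = 6.
So f(n) = 4n^3 + 3n^2 - 5n + 6.
The leading coefficient is 4.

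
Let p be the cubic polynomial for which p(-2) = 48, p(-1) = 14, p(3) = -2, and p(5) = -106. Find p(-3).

Write p(n) = an^3 + bn^2 + cn + d. Substituting each data point gives a linear system:
  -8a + 4b - 2c + d = 48
  -a + b - c + d = 14
  27a + 9b + 3c + d = -2
  125a + 25b + 5c + d = -106
Solving the system yields a = -2, b = 6, c = -2, d = 4.
So p(n) = -2n^3 + 6n^2 - 2n + 4.
Then p(-3) = 118.

118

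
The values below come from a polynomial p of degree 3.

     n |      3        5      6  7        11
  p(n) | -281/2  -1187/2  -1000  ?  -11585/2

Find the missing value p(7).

-3117/2

The 4 known points determine the degree-3 polynomial uniquely.
Write p(n) = an^3 + bn^2 + cn + d. Substituting each data point gives a linear system:
  27a + 9b + 3c + d = -281/2
  125a + 25b + 5c + d = -1187/2
  216a + 36b + 6c + d = -1000
  1331a + 121b + 11c + d = -11585/2
Solving the system yields a = -4, b = -4, c = 3/2, d = -1.
So p(n) = -4n^3 - 4n^2 + (3/2)n - 1.
Then p(7) = -3117/2.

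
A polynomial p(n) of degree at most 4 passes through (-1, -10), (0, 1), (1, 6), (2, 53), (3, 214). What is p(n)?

p(n) = n^4 + 6n^3 - 4n^2 + 2n + 1

Using the Lagrange interpolation formula with nodes -1, 0, 1, 2, 3:
  L_0(n) = n(n - 1)(n - 2)(n - 3) / 24
  L_1(n) = (n + 1)(n - 1)(n - 2)(n - 3) / -6
  L_2(n) = (n + 1)n(n - 2)(n - 3) / 4
  L_3(n) = (n + 1)n(n - 1)(n - 3) / -6
  L_4(n) = (n + 1)n(n - 1)(n - 2) / 24
Then p(n) = -10·L_0(n) + 1·L_1(n) + 6·L_2(n) + 53·L_3(n) + 214·L_4(n).
Expanding and collecting terms gives p(n) = n^4 + 6n^3 - 4n^2 + 2n + 1.
Check: p(3) = 214. ✓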